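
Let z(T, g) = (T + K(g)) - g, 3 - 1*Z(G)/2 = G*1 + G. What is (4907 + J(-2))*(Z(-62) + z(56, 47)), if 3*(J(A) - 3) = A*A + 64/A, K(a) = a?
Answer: 4557620/3 ≈ 1.5192e+6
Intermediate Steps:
Z(G) = 6 - 4*G (Z(G) = 6 - 2*(G*1 + G) = 6 - 2*(G + G) = 6 - 4*G)
z(T, g) = T (z(T, g) = (T + g) - g = T)
J(A) = 3 + A**2/3 + 64/(3*A) (J(A) = 3 + (A*A + 64/A)/3 = 3 + (A**2 + 64/A)/3 = 3 + (A**2/3 + 64/(3*A)) = 3 + A**2/3 + 64/(3*A))
(4907 + J(-2))*(Z(-62) + z(56, 47)) = (4907 + (1/3)*(64 - 2*(9 + (-2)**2))/(-2))*((6 - 4*(-62)) + 56) = (4907 + (1/3)*(-1/2)*(64 - 2*(9 + 4)))*((6 + 248) + 56) = (4907 + (1/3)*(-1/2)*(64 - 2*13))*(254 + 56) = (4907 + (1/3)*(-1/2)*(64 - 26))*310 = (4907 + (1/3)*(-1/2)*38)*310 = (4907 - 19/3)*310 = (14702/3)*310 = 4557620/3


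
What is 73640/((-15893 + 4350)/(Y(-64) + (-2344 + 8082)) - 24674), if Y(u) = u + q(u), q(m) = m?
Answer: -24301200/8143099 ≈ -2.9843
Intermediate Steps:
Y(u) = 2*u (Y(u) = u + u = 2*u)
73640/((-15893 + 4350)/(Y(-64) + (-2344 + 8082)) - 24674) = 73640/((-15893 + 4350)/(2*(-64) + (-2344 + 8082)) - 24674) = 73640/(-11543/(-128 + 5738) - 24674) = 73640/(-11543/5610 - 24674) = 73640/(-11543*1/5610 - 24674) = 73640/(-679/330 - 24674) = 73640/(-8143099/330) = 73640*(-330/8143099) = -24301200/8143099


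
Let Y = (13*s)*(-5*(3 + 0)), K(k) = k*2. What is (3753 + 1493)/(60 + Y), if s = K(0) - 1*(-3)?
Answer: -5246/525 ≈ -9.9924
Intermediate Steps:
K(k) = 2*k
s = 3 (s = 2*0 - 1*(-3) = 0 + 3 = 3)
Y = -585 (Y = (13*3)*(-5*(3 + 0)) = 39*(-5*3) = 39*(-15) = -585)
(3753 + 1493)/(60 + Y) = (3753 + 1493)/(60 - 585) = 5246/(-525) = 5246*(-1/525) = -5246/525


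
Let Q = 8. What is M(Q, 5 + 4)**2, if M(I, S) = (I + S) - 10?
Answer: 49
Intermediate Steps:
M(I, S) = -10 + I + S
M(Q, 5 + 4)**2 = (-10 + 8 + (5 + 4))**2 = (-10 + 8 + 9)**2 = 7**2 = 49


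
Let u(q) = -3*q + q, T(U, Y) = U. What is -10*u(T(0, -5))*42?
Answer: 0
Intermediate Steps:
u(q) = -2*q
-10*u(T(0, -5))*42 = -(-20)*0*42 = -10*0*42 = 0*42 = 0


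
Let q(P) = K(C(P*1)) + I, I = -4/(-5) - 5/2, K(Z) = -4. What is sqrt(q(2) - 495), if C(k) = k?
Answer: I*sqrt(50070)/10 ≈ 22.376*I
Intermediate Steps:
I = -17/10 (I = -4*(-1/5) - 5*1/2 = 4/5 - 5/2 = -17/10 ≈ -1.7000)
q(P) = -57/10 (q(P) = -4 - 17/10 = -57/10)
sqrt(q(2) - 495) = sqrt(-57/10 - 495) = sqrt(-5007/10) = I*sqrt(50070)/10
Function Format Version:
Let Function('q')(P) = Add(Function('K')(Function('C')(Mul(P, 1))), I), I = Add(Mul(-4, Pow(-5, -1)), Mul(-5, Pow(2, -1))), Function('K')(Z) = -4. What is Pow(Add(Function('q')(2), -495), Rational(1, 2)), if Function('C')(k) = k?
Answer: Mul(Rational(1, 10), I, Pow(50070, Rational(1, 2))) ≈ Mul(22.376, I)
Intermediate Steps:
I = Rational(-17, 10) (I = Add(Mul(-4, Rational(-1, 5)), Mul(-5, Rational(1, 2))) = Add(Rational(4, 5), Rational(-5, 2)) = Rational(-17, 10) ≈ -1.7000)
Function('q')(P) = Rational(-57, 10) (Function('q')(P) = Add(-4, Rational(-17, 10)) = Rational(-57, 10))
Pow(Add(Function('q')(2), -495), Rational(1, 2)) = Pow(Add(Rational(-57, 10), -495), Rational(1, 2)) = Pow(Rational(-5007, 10), Rational(1, 2)) = Mul(Rational(1, 10), I, Pow(50070, Rational(1, 2)))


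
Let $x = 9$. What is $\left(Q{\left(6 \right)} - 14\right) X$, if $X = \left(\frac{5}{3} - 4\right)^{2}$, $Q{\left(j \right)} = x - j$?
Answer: $- \frac{539}{9} \approx -59.889$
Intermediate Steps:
$Q{\left(j \right)} = 9 - j$
$X = \frac{49}{9}$ ($X = \left(5 \cdot \frac{1}{3} - 4\right)^{2} = \left(\frac{5}{3} - 4\right)^{2} = \left(- \frac{7}{3}\right)^{2} = \frac{49}{9} \approx 5.4444$)
$\left(Q{\left(6 \right)} - 14\right) X = \left(\left(9 - 6\right) - 14\right) \frac{49}{9} = \left(3 - 14\right) \frac{49}{9} = \left(-11\right) \frac{49}{9} = - \frac{539}{9}$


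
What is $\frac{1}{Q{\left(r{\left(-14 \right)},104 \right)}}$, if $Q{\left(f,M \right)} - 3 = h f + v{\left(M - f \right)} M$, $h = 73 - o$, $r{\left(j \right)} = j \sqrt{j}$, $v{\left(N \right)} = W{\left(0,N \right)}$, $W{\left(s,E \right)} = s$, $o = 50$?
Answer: $\frac{3}{1451585} + \frac{322 i \sqrt{14}}{1451585} \approx 2.0667 \cdot 10^{-6} + 0.00083 i$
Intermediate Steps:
$v{\left(N \right)} = 0$
$r{\left(j \right)} = j^{\frac{3}{2}}$
$h = 23$ ($h = 73 - 50 = 23$)
$Q{\left(f,M \right)} = 3 + 23 f$ ($Q{\left(f,M \right)} = 3 + \left(23 f + 0 M\right) = 3 + \left(23 f + 0\right) = 3 + 23 f$)
$\frac{1}{Q{\left(r{\left(-14 \right)},104 \right)}} = \frac{1}{3 + 23 \left(-14\right)^{\frac{3}{2}}} = \frac{1}{3 + 23 \left(- 14 i \sqrt{14}\right)} = \frac{1}{3 - 322 i \sqrt{14}}$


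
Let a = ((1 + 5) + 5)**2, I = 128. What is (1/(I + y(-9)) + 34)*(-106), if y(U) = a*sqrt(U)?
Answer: -533956980/148153 + 38478*I/148153 ≈ -3604.1 + 0.25972*I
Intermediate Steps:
a = 121 (a = (6 + 5)**2 = 11**2 = 121)
y(U) = 121*sqrt(U)
(1/(I + y(-9)) + 34)*(-106) = (1/(128 + 121*sqrt(-9)) + 34)*(-106) = (1/(128 + 121*(3*I)) + 34)*(-106) = (1/(128 + 363*I) + 34)*(-106) = ((128 - 363*I)/148153 + 34)*(-106) = (34 + (128 - 363*I)/148153)*(-106) = -3604 - 106*(128 - 363*I)/148153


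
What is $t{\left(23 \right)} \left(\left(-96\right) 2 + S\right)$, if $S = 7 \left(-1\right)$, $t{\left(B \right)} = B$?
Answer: $-4577$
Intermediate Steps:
$S = -7$
$t{\left(23 \right)} \left(\left(-96\right) 2 + S\right) = 23 \left(\left(-96\right) 2 - 7\right) = 23 \left(-192 - 7\right) = 23 \left(-199\right) = -4577$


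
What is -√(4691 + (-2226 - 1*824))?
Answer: -√1641 ≈ -40.509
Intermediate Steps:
-√(4691 + (-2226 - 1*824)) = -√(4691 + (-2226 - 824)) = -√(4691 - 3050) = -√1641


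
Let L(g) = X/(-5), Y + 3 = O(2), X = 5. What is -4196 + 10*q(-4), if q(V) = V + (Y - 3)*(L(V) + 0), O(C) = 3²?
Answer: -4266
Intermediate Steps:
O(C) = 9
Y = 6 (Y = -3 + 9 = 6)
L(g) = -1 (L(g) = 5/(-5) = 5*(-⅕) = -1)
q(V) = -3 + V (q(V) = V + (6 - 3)*(-1 + 0) = V + 3*(-1) = V - 3 = -3 + V)
-4196 + 10*q(-4) = -4196 + 10*(-3 - 4) = -4196 + 10*(-7) = -4196 - 70 = -4266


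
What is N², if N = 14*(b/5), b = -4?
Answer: 3136/25 ≈ 125.44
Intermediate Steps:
N = -56/5 (N = 14*(-4/5) = 14*(-4*⅕) = 14*(-⅘) = -56/5 ≈ -11.200)
N² = (-56/5)² = 3136/25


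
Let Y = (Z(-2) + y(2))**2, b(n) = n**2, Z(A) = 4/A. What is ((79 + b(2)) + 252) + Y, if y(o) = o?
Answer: 335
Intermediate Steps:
Y = 0 (Y = (4/(-2) + 2)**2 = (4*(-1/2) + 2)**2 = (-2 + 2)**2 = 0**2 = 0)
((79 + b(2)) + 252) + Y = ((79 + 2**2) + 252) + 0 = ((79 + 4) + 252) + 0 = (83 + 252) + 0 = 335 + 0 = 335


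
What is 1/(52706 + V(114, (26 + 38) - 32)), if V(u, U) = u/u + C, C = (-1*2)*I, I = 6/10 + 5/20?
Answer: 10/527053 ≈ 1.8973e-5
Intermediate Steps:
I = 17/20 (I = 6*(⅒) + 5*(1/20) = ⅗ + ¼ = 17/20 ≈ 0.85000)
C = -17/10 (C = -1*2*(17/20) = -2*17/20 = -17/10 ≈ -1.7000)
V(u, U) = -7/10 (V(u, U) = u/u - 17/10 = 1 - 17/10 = -7/10)
1/(52706 + V(114, (26 + 38) - 32)) = 1/(52706 - 7/10) = 1/(527053/10) = 10/527053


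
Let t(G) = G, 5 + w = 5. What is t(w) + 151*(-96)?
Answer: -14496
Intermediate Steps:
w = 0 (w = -5 + 5 = 0)
t(w) + 151*(-96) = 0 + 151*(-96) = 0 - 14496 = -14496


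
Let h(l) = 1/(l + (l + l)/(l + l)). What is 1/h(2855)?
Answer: 2856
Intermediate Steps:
h(l) = 1/(1 + l) (h(l) = 1/(l + (2*l)/((2*l))) = 1/(l + (2*l)*(1/(2*l))) = 1/(l + 1) = 1/(1 + l))
1/h(2855) = 1/(1/(1 + 2855)) = 1/(1/2856) = 2856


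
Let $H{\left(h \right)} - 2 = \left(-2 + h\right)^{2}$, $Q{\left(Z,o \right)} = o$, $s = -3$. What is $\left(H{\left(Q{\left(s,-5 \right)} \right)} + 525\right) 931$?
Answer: $536256$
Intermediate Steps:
$H{\left(h \right)} = 2 + \left(-2 + h\right)^{2}$
$\left(H{\left(Q{\left(s,-5 \right)} \right)} + 525\right) 931 = \left(\left(2 + \left(-2 - 5\right)^{2}\right) + 525\right) 931 = \left(\left(2 + \left(-7\right)^{2}\right) + 525\right) 931 = \left(\left(2 + 49\right) + 525\right) 931 = \left(51 + 525\right) 931 = 576 \cdot 931 = 536256$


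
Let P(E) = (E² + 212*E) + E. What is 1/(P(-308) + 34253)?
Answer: 1/63513 ≈ 1.5745e-5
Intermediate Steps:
P(E) = E² + 213*E
1/(P(-308) + 34253) = 1/(-308*(213 - 308) + 34253) = 1/(-308*(-95) + 34253) = 1/(29260 + 34253) = 1/63513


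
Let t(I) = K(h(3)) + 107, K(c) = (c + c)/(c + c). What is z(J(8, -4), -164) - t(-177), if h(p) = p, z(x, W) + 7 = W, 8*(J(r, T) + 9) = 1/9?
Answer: -279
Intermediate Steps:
J(r, T) = -647/72 (J(r, T) = -9 + (1/8)/9 = -9 + (1/8)*(1/9) = -9 + 1/72 = -647/72)
z(x, W) = -7 + W
K(c) = 1 (K(c) = (2*c)/((2*c)) = (2*c)*(1/(2*c)) = 1)
t(I) = 108 (t(I) = 1 + 107 = 108)
z(J(8, -4), -164) - t(-177) = (-7 - 164) - 1*108 = -171 - 108 = -279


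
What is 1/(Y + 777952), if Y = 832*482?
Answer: 1/1178976 ≈ 8.4819e-7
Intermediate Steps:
Y = 401024
1/(Y + 777952) = 1/(401024 + 777952) = 1/1178976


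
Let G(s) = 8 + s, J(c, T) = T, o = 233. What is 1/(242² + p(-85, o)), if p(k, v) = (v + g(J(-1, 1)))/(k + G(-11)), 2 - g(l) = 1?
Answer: 44/2576699 ≈ 1.7076e-5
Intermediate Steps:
g(l) = 1 (g(l) = 2 - 1*1 = 2 - 1 = 1)
p(k, v) = (1 + v)/(-3 + k) (p(k, v) = (v + 1)/(k + (8 - 11)) = (1 + v)/(k - 3) = (1 + v)/(-3 + k))
1/(242² + p(-85, o)) = 1/(242² + (1 + 233)/(-3 - 85)) = 1/(58564 + 234/(-88)) = 1/(58564 - 1/88*234) = 1/(58564 - 117/44) = 1/(2576699/44) = 44/2576699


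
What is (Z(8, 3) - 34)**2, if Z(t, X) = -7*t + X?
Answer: 7569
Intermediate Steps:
Z(t, X) = X - 7*t
(Z(8, 3) - 34)**2 = ((3 - 7*8) - 34)**2 = ((3 - 56) - 34)**2 = (-53 - 34)**2 = (-87)**2 = 7569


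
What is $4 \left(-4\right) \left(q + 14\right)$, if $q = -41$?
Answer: $432$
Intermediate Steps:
$4 \left(-4\right) \left(q + 14\right) = 4 \left(-4\right) \left(-41 + 14\right) = \left(-16\right) \left(-27\right) = 432$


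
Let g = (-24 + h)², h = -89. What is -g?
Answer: -12769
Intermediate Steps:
g = 12769 (g = (-24 - 89)² = (-113)² = 12769)
-g = -1*12769 = -12769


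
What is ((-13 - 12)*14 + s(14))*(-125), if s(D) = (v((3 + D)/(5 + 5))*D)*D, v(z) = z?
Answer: 2100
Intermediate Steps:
s(D) = D**2*(3/10 + D/10) (s(D) = (((3 + D)/(5 + 5))*D)*D = (((3 + D)/10)*D)*D = (((3 + D)*(1/10))*D)*D = ((3/10 + D/10)*D)*D = (D*(3/10 + D/10))*D = D**2*(3/10 + D/10))
((-13 - 12)*14 + s(14))*(-125) = ((-13 - 12)*14 + (1/10)*14**2*(3 + 14))*(-125) = (-25*14 + (1/10)*196*17)*(-125) = (-350 + 1666/5)*(-125) = -84/5*(-125) = 2100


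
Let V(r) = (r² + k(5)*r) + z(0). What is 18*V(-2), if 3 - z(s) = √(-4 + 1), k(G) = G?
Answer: -54 - 18*I*√3 ≈ -54.0 - 31.177*I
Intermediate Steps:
z(s) = 3 - I*√3 (z(s) = 3 - √(-4 + 1) = 3 - √(-3) = 3 - I*√3)
V(r) = 3 + r² + 5*r - I*√3 (V(r) = (r² + 5*r) + (3 - I*√3) = 3 + r² + 5*r - I*√3)
18*V(-2) = 18*(3 + (-2)² + 5*(-2) - I*√3) = 18*(3 + 4 - 10 - I*√3) = 18*(-3 - I*√3) = -54 - 18*I*√3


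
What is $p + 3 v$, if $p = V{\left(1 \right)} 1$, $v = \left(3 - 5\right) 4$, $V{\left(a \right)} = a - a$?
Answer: $-24$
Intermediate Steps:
$V{\left(a \right)} = 0$
$v = -8$ ($v = \left(-2\right) 4 = -8$)
$p = 0$ ($p = 0 \cdot 1 = 0$)
$p + 3 v = 0 + 3 \left(-8\right) = 0 - 24 = -24$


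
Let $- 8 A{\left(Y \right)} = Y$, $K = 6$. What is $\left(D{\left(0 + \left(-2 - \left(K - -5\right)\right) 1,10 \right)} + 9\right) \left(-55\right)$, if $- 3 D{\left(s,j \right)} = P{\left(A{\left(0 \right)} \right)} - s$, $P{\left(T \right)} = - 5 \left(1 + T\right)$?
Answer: $- \frac{1045}{3} \approx -348.33$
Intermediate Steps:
$A{\left(Y \right)} = - \frac{Y}{8}$
$P{\left(T \right)} = -5 - 5 T$
$D{\left(s,j \right)} = \frac{5}{3} + \frac{s}{3}$ ($D{\left(s,j \right)} = - \frac{\left(-5 - 5 \left(\left(- \frac{1}{8}\right) 0\right)\right) - s}{3} = - \frac{\left(-5 - 0\right) - s}{3} = - \frac{\left(-5 + 0\right) - s}{3} = - \frac{-5 - s}{3} = \frac{5}{3} + \frac{s}{3}$)
$\left(D{\left(0 + \left(-2 - \left(K - -5\right)\right) 1,10 \right)} + 9\right) \left(-55\right) = \left(\left(\frac{5}{3} + \frac{0 + \left(-2 - \left(6 - -5\right)\right) 1}{3}\right) + 9\right) \left(-55\right) = \left(\left(\frac{5}{3} + \frac{0 + \left(-2 - \left(6 + 5\right)\right) 1}{3}\right) + 9\right) \left(-55\right) = \left(\left(\frac{5}{3} + \frac{0 + \left(-2 - 11\right) 1}{3}\right) + 9\right) \left(-55\right) = \left(\left(\frac{5}{3} + \frac{0 - 13}{3}\right) + 9\right) \left(-55\right) = \left(\left(\frac{5}{3} + \frac{1}{3} \left(-13\right)\right) + 9\right) \left(-55\right) = \left(\left(\frac{5}{3} - \frac{13}{3}\right) + 9\right) \left(-55\right) = \left(- \frac{8}{3} + 9\right) \left(-55\right) = \frac{19}{3} \left(-55\right) = - \frac{1045}{3}$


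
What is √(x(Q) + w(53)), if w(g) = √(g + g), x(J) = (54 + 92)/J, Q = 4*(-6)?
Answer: √(-219 + 36*√106)/6 ≈ 2.0524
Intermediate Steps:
Q = -24
x(J) = 146/J
w(g) = √2*√g (w(g) = √(2*g) = √2*√g)
√(x(Q) + w(53)) = √(146/(-24) + √2*√53) = √(146*(-1/24) + √106) = √(-73/12 + √106)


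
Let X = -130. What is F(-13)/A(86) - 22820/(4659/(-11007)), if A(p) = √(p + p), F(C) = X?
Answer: 83726580/1553 - 65*√43/43 ≈ 53903.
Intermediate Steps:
F(C) = -130
A(p) = √2*√p (A(p) = √(2*p) = √2*√p)
F(-13)/A(86) - 22820/(4659/(-11007)) = -130*√43/86 - 22820/(4659/(-11007)) = -130*√43/86 - 22820/(4659*(-1/11007)) = -65*√43/43 - 22820/(-1553/3669) = -65*√43/43 - 22820*(-3669/1553) = -65*√43/43 + 83726580/1553 = 83726580/1553 - 65*√43/43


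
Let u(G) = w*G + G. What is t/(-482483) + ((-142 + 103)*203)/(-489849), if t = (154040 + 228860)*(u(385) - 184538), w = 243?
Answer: 5664284330571237/78781271689 ≈ 71899.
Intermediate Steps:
u(G) = 244*G (u(G) = 243*G + G = 244*G)
t = -34689974200 (t = (154040 + 228860)*(244*385 - 184538) = 382900*(93940 - 184538) = 382900*(-90598) = -34689974200)
t/(-482483) + ((-142 + 103)*203)/(-489849) = -34689974200/(-482483) + ((-142 + 103)*203)/(-489849) = -34689974200*(-1/482483) - 39*203*(-1/489849) = 34689974200/482483 - 7917*(-1/489849) = 34689974200/482483 + 2639/163283 = 5664284330571237/78781271689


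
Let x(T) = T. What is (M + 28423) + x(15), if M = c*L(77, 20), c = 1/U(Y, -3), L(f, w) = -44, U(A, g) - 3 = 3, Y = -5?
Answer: 85292/3 ≈ 28431.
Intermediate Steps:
U(A, g) = 6 (U(A, g) = 3 + 3 = 6)
c = ⅙ (c = 1/6 = ⅙ ≈ 0.16667)
M = -22/3 (M = (⅙)*(-44) = -22/3 ≈ -7.3333)
(M + 28423) + x(15) = (-22/3 + 28423) + 15 = 85247/3 + 15 = 85292/3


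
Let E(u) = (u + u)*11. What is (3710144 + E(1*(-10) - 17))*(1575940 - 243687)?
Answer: 4942059116150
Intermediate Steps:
E(u) = 22*u (E(u) = (2*u)*11 = 22*u)
(3710144 + E(1*(-10) - 17))*(1575940 - 243687) = (3710144 + 22*(1*(-10) - 17))*(1575940 - 243687) = (3710144 + 22*(-10 - 17))*1332253 = (3710144 + 22*(-27))*1332253 = (3710144 - 594)*1332253 = 3709550*1332253 = 4942059116150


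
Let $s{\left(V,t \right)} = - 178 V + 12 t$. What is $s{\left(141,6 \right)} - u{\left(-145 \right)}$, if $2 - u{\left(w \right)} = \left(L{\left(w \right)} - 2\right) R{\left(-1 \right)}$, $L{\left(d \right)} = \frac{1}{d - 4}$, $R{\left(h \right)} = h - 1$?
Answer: $- \frac{3728574}{149} \approx -25024.0$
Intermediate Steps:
$R{\left(h \right)} = -1 + h$ ($R{\left(h \right)} = h - 1 = -1 + h$)
$L{\left(d \right)} = \frac{1}{-4 + d}$
$u{\left(w \right)} = -2 + \frac{2}{-4 + w}$ ($u{\left(w \right)} = 2 - \left(\frac{1}{-4 + w} - 2\right) \left(-1 - 1\right) = 2 - \left(-2 + \frac{1}{-4 + w}\right) \left(-2\right) = 2 - \left(4 - \frac{2}{-4 + w}\right) = -2 + \frac{2}{-4 + w}$)
$s{\left(141,6 \right)} - u{\left(-145 \right)} = \left(\left(-178\right) 141 + 12 \cdot 6\right) - \frac{2 \left(5 - -145\right)}{-4 - 145} = \left(-25098 + 72\right) - \frac{2 \left(5 + 145\right)}{-149} = -25026 - 2 \left(- \frac{1}{149}\right) 150 = -25026 - - \frac{300}{149} = -25026 + \frac{300}{149} = - \frac{3728574}{149}$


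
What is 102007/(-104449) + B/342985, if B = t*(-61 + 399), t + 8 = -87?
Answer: -7668145657/7164888053 ≈ -1.0702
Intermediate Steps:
t = -95 (t = -8 - 87 = -95)
B = -32110 (B = -95*(-61 + 399) = -95*338 = -32110)
102007/(-104449) + B/342985 = 102007/(-104449) - 32110/342985 = 102007*(-1/104449) - 32110*1/342985 = -102007/104449 - 6422/68597 = -7668145657/7164888053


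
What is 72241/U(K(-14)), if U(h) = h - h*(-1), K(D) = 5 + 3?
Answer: 72241/16 ≈ 4515.1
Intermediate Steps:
K(D) = 8
U(h) = 2*h (U(h) = h - (-1)*h = h + h = 2*h)
72241/U(K(-14)) = 72241/((2*8)) = 72241/16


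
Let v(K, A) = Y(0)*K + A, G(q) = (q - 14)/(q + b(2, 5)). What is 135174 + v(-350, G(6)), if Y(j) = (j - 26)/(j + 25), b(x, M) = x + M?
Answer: 1761986/13 ≈ 1.3554e+5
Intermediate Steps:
b(x, M) = M + x
Y(j) = (-26 + j)/(25 + j)
G(q) = (-14 + q)/(7 + q) (G(q) = (q - 14)/(q + (5 + 2)) = (-14 + q)/(q + 7) = (-14 + q)/(7 + q))
v(K, A) = A - 26*K/25 (v(K, A) = ((-26 + 0)/(25 + 0))*K + A = (-26/25)*K + A = ((1/25)*(-26))*K + A = -26*K/25 + A = A - 26*K/25)
135174 + v(-350, G(6)) = 135174 + ((-14 + 6)/(7 + 6) - 26/25*(-350)) = 135174 + (-8/13 + 364) = 135174 + 4724/13 = 1761986/13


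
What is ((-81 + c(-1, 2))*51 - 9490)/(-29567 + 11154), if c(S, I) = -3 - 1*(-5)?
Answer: 13519/18413 ≈ 0.73421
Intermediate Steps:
c(S, I) = 2 (c(S, I) = -3 + 5 = 2)
((-81 + c(-1, 2))*51 - 9490)/(-29567 + 11154) = ((-81 + 2)*51 - 9490)/(-29567 + 11154) = (-79*51 - 9490)/(-18413) = (-4029 - 9490)*(-1/18413) = -13519*(-1/18413) = 13519/18413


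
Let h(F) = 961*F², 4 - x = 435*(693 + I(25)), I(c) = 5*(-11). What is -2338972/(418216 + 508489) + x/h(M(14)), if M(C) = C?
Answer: -348872070931/87275223490 ≈ -3.9974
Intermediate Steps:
I(c) = -55
x = -277526 (x = 4 - 435*(693 - 55) = 4 - 435*638 = 4 - 1*277530 = 4 - 277530 = -277526)
-2338972/(418216 + 508489) + x/h(M(14)) = -2338972/(418216 + 508489) - 277526/(961*14²) = -2338972/926705 - 277526/(961*196) = -2338972*1/926705 - 277526/188356 = -2338972/926705 - 277526*1/188356 = -2338972/926705 - 138763/94178 = -348872070931/87275223490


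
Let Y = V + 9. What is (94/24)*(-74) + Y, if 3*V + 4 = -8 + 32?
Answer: -1645/6 ≈ -274.17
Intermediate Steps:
V = 20/3 (V = -4/3 + (-8 + 32)/3 = -4/3 + (⅓)*24 = -4/3 + 8 = 20/3 ≈ 6.6667)
Y = 47/3 (Y = 20/3 + 9 = 47/3 ≈ 15.667)
(94/24)*(-74) + Y = (94/24)*(-74) + 47/3 = (94*(1/24))*(-74) + 47/3 = (47/12)*(-74) + 47/3 = -1739/6 + 47/3 = -1645/6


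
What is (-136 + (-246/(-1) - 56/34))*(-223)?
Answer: -410766/17 ≈ -24163.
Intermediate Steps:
(-136 + (-246/(-1) - 56/34))*(-223) = (-136 + (-246*(-1) - 56*1/34))*(-223) = (-136 + (246 - 28/17))*(-223) = (-136 + 4154/17)*(-223) = (1842/17)*(-223) = -410766/17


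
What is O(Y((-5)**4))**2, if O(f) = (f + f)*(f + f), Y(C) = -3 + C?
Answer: 2394867671296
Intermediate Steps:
O(f) = 4*f**2 (O(f) = (2*f)*(2*f) = 4*f**2)
O(Y((-5)**4))**2 = (4*(-3 + (-5)**4)**2)**2 = (4*(-3 + 625)**2)**2 = (4*622**2)**2 = (4*386884)**2 = 1547536**2 = 2394867671296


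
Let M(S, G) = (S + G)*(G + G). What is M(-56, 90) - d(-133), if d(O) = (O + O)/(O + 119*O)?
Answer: 367199/60 ≈ 6120.0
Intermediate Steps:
d(O) = 1/60 (d(O) = (2*O)/((120*O)) = (2*O)*(1/(120*O)) = 1/60)
M(S, G) = 2*G*(G + S) (M(S, G) = (G + S)*(2*G) = 2*G*(G + S))
M(-56, 90) - d(-133) = 2*90*(90 - 56) - 1*1/60 = 2*90*34 - 1/60 = 6120 - 1/60 = 367199/60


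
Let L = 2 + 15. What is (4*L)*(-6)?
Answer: -408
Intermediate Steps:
L = 17
(4*L)*(-6) = (4*17)*(-6) = 68*(-6) = -408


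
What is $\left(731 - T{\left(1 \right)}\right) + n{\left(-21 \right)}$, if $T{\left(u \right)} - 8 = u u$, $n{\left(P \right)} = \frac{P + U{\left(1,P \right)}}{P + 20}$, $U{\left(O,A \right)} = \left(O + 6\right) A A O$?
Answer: $-2344$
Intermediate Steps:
$U{\left(O,A \right)} = O A^{2} \left(6 + O\right)$ ($U{\left(O,A \right)} = \left(6 + O\right) A A O = A \left(6 + O\right) A O = A^{2} \left(6 + O\right) O = O A^{2} \left(6 + O\right)$)
$n{\left(P \right)} = \frac{P + 7 P^{2}}{20 + P}$ ($n{\left(P \right)} = \frac{P + 1 P^{2} \left(6 + 1\right)}{P + 20} = \frac{P + 1 P^{2} \cdot 7}{20 + P} = \frac{P + 7 P^{2}}{20 + P}$)
$T{\left(u \right)} = 8 + u^{2}$ ($T{\left(u \right)} = 8 + u u = 8 + u^{2}$)
$\left(731 - T{\left(1 \right)}\right) + n{\left(-21 \right)} = \left(731 - \left(8 + 1^{2}\right)\right) - \frac{21 \left(1 + 7 \left(-21\right)\right)}{20 - 21} = \left(731 - \left(8 + 1\right)\right) - \frac{21 \left(1 - 147\right)}{-1} = \left(731 - 9\right) - \left(-21\right) \left(-146\right) = \left(731 - 9\right) - 3066 = 722 - 3066 = -2344$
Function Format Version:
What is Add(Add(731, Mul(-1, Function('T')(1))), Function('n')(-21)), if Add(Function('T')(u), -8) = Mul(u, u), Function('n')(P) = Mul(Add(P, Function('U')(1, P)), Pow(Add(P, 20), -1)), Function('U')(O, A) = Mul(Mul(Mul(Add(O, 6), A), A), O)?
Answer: -2344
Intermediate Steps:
Function('U')(O, A) = Mul(O, Pow(A, 2), Add(6, O)) (Function('U')(O, A) = Mul(Mul(Mul(Add(6, O), A), A), O) = Mul(Mul(Mul(A, Add(6, O)), A), O) = Mul(Mul(Pow(A, 2), Add(6, O)), O) = Mul(O, Pow(A, 2), Add(6, O)))
Function('n')(P) = Mul(Pow(Add(20, P), -1), Add(P, Mul(7, Pow(P, 2)))) (Function('n')(P) = Mul(Add(P, Mul(1, Pow(P, 2), Add(6, 1))), Pow(Add(P, 20), -1)) = Mul(Add(P, Mul(1, Pow(P, 2), 7)), Pow(Add(20, P), -1)) = Mul(Add(P, Mul(7, Pow(P, 2))), Pow(Add(20, P), -1)) = Mul(Pow(Add(20, P), -1), Add(P, Mul(7, Pow(P, 2)))))
Function('T')(u) = Add(8, Pow(u, 2)) (Function('T')(u) = Add(8, Mul(u, u)) = Add(8, Pow(u, 2)))
Add(Add(731, Mul(-1, Function('T')(1))), Function('n')(-21)) = Add(Add(731, Mul(-1, Add(8, Pow(1, 2)))), Mul(-21, Pow(Add(20, -21), -1), Add(1, Mul(7, -21)))) = Add(Add(731, Mul(-1, Add(8, 1))), Mul(-21, Pow(-1, -1), Add(1, -147))) = Add(Add(731, Mul(-1, 9)), Mul(-21, -1, -146)) = Add(Add(731, -9), -3066) = Add(722, -3066) = -2344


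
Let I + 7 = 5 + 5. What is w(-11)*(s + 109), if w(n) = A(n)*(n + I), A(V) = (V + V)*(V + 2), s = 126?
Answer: -372240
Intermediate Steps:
A(V) = 2*V*(2 + V) (A(V) = (2*V)*(2 + V) = 2*V*(2 + V))
I = 3 (I = -7 + (5 + 5) = -7 + 10 = 3)
w(n) = 2*n*(2 + n)*(3 + n) (w(n) = (2*n*(2 + n))*(n + 3) = (2*n*(2 + n))*(3 + n) = 2*n*(2 + n)*(3 + n))
w(-11)*(s + 109) = (2*(-11)*(2 - 11)*(3 - 11))*(126 + 109) = (2*(-11)*(-9)*(-8))*235 = -1584*235 = -372240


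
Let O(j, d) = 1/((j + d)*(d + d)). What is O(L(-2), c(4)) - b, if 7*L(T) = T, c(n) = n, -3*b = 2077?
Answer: 432037/624 ≈ 692.37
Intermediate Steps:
b = -2077/3 (b = -⅓*2077 = -2077/3 ≈ -692.33)
L(T) = T/7
O(j, d) = 1/(2*d*(d + j)) (O(j, d) = 1/((d + j)*(2*d)) = 1/(2*d*(d + j)))
O(L(-2), c(4)) - b = (½)/(4*(4 + (⅐)*(-2))) - 1*(-2077/3) = (½)*(¼)/(4 - 2/7) + 2077/3 = (½)*(¼)/(26/7) + 2077/3 = (½)*(¼)*(7/26) + 2077/3 = 7/208 + 2077/3 = 432037/624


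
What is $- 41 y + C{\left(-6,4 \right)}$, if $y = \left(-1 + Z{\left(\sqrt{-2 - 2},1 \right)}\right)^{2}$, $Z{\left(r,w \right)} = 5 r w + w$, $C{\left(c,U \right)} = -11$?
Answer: $0$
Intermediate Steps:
$Z{\left(r,w \right)} = w + 5 r w$ ($Z{\left(r,w \right)} = 5 r w + w = w + 5 r w$)
$y = -100$ ($y = \left(-1 + 1 \left(1 + 5 \sqrt{-2 - 2}\right)\right)^{2} = \left(-1 + 1 \left(1 + 5 \sqrt{-4}\right)\right)^{2} = \left(-1 + 1 \left(1 + 5 \cdot 2 i\right)\right)^{2} = \left(-1 + 1 \left(1 + 10 i\right)\right)^{2} = \left(-1 + \left(1 + 10 i\right)\right)^{2} = \left(10 i\right)^{2} = -100$)
$- 41 y + C{\left(-6,4 \right)} = \left(-41\right) \left(-100\right) - 11 = 4100 - 11 = 4089$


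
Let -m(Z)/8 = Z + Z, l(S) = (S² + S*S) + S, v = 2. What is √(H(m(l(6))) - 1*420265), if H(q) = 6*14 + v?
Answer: I*√420179 ≈ 648.21*I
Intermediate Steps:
l(S) = S + 2*S² (l(S) = (S² + S²) + S = 2*S² + S = S + 2*S²)
m(Z) = -16*Z (m(Z) = -8*(Z + Z) = -16*Z)
H(q) = 86 (H(q) = 6*14 + 2 = 84 + 2 = 86)
√(H(m(l(6))) - 1*420265) = √(86 - 1*420265) = √(86 - 420265) = √(-420179) = I*√420179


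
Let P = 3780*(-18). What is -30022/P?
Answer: 15011/34020 ≈ 0.44124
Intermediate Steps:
P = -68040
-30022/P = -30022/(-68040) = -30022*(-1/68040) = 15011/34020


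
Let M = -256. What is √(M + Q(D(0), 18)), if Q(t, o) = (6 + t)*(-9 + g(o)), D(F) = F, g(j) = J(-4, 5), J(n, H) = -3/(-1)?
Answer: 2*I*√73 ≈ 17.088*I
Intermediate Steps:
J(n, H) = 3 (J(n, H) = -3*(-1) = 3)
g(j) = 3
Q(t, o) = -36 - 6*t (Q(t, o) = (6 + t)*(-9 + 3) = (6 + t)*(-6) = -36 - 6*t)
√(M + Q(D(0), 18)) = √(-256 + (-36 - 6*0)) = √(-256 + (-36 + 0)) = √(-256 - 36) = √(-292) = 2*I*√73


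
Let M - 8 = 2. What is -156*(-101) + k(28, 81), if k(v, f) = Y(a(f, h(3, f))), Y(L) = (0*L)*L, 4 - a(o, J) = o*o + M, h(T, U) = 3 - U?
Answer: 15756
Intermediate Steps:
M = 10 (M = 8 + 2 = 10)
a(o, J) = -6 - o² (a(o, J) = 4 - (o*o + 10) = 4 - (o² + 10) = 4 - (10 + o²) = 4 + (-10 - o²) = -6 - o²)
Y(L) = 0 (Y(L) = 0*L = 0)
k(v, f) = 0
-156*(-101) + k(28, 81) = -156*(-101) + 0 = 15756 + 0 = 15756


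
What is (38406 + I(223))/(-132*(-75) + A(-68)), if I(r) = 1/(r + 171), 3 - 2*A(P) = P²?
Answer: 15131965/2990263 ≈ 5.0604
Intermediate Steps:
A(P) = 3/2 - P²/2
I(r) = 1/(171 + r)
(38406 + I(223))/(-132*(-75) + A(-68)) = (38406 + 1/(171 + 223))/(-132*(-75) + (3/2 - ½*(-68)²)) = (38406 + 1/394)/(9900 + (3/2 - ½*4624)) = (38406 + 1/394)/(9900 + (3/2 - 2312)) = 15131965/(394*(9900 - 4621/2)) = 15131965/(394*(15179/2)) = (15131965/394)*(2/15179) = 15131965/2990263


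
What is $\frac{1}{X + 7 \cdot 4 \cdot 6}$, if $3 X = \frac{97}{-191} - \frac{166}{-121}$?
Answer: $\frac{69333}{11667913} \approx 0.0059422$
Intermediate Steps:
$X = \frac{19969}{69333}$ ($X = \frac{\frac{97}{-191} - \frac{166}{-121}}{3} = \frac{97 \left(- \frac{1}{191}\right) - - \frac{166}{121}}{3} = \frac{- \frac{97}{191} + \frac{166}{121}}{3} = \frac{1}{3} \cdot \frac{19969}{23111} = \frac{19969}{69333} \approx 0.28802$)
$\frac{1}{X + 7 \cdot 4 \cdot 6} = \frac{1}{\frac{19969}{69333} + 7 \cdot 4 \cdot 6} = \frac{1}{\frac{19969}{69333} + 28 \cdot 6} = \frac{1}{\frac{19969}{69333} + 168} = \frac{1}{\frac{11667913}{69333}} = \frac{69333}{11667913}$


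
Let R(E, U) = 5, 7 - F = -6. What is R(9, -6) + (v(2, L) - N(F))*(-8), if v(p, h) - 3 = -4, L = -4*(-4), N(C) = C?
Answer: 117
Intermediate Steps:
F = 13 (F = 7 - 1*(-6) = 7 + 6 = 13)
L = 16
v(p, h) = -1 (v(p, h) = 3 - 4 = -1)
R(9, -6) + (v(2, L) - N(F))*(-8) = 5 + (-1 - 1*13)*(-8) = 5 + (-1 - 13)*(-8) = 5 - 14*(-8) = 5 + 112 = 117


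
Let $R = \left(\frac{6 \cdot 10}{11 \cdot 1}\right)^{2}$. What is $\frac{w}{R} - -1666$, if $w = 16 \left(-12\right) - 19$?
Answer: $\frac{5972069}{3600} \approx 1658.9$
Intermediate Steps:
$w = -211$ ($w = -192 - 19 = -211$)
$R = \frac{3600}{121}$ ($R = \left(\frac{60}{11}\right)^{2} = \frac{3600}{121} \approx 29.752$)
$\frac{w}{R} - -1666 = - \frac{211}{\frac{3600}{121}} - -1666 = \left(-211\right) \frac{121}{3600} + 1666 = - \frac{25531}{3600} + 1666 = \frac{5972069}{3600}$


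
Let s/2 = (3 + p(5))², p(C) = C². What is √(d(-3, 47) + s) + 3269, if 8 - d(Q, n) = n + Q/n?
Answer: 3269 + √3377702/47 ≈ 3308.1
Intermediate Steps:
d(Q, n) = 8 - n - Q/n (d(Q, n) = 8 - (n + Q/n) = 8 + (-n - Q/n) = 8 - n - Q/n)
s = 1568 (s = 2*(3 + 5²)² = 2*(3 + 25)² = 2*28² = 2*784 = 1568)
√(d(-3, 47) + s) + 3269 = √((8 - 1*47 - 1*(-3)/47) + 1568) + 3269 = √((8 - 47 - 1*(-3)*1/47) + 1568) + 3269 = √((8 - 47 + 3/47) + 1568) + 3269 = √(-1830/47 + 1568) + 3269 = √(71866/47) + 3269 = √3377702/47 + 3269 = 3269 + √3377702/47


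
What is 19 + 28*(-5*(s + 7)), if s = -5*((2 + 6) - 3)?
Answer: 2539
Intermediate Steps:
s = -25 (s = -5*(8 - 3) = -5*5 = -25)
19 + 28*(-5*(s + 7)) = 19 + 28*(-5*(-25 + 7)) = 19 + 28*(-5*(-18)) = 19 + 28*90 = 19 + 2520 = 2539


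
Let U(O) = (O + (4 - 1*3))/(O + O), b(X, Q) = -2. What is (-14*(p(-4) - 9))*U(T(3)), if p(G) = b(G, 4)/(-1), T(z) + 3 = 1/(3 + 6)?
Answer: 833/26 ≈ 32.038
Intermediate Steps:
T(z) = -26/9 (T(z) = -3 + 1/(3 + 6) = -3 + 1/9 = -3 + ⅑ = -26/9)
p(G) = 2 (p(G) = -2/(-1) = -2*(-1) = 2)
U(O) = (1 + O)/(2*O) (U(O) = (O + (4 - 3))/((2*O)) = (O + 1)*(1/(2*O)) = (1 + O)*(1/(2*O)) = (1 + O)/(2*O))
(-14*(p(-4) - 9))*U(T(3)) = (-14*(2 - 9))*((1 - 26/9)/(2*(-26/9))) = (-14*(-7))*((½)*(-9/26)*(-17/9)) = 98*(17/52) = 833/26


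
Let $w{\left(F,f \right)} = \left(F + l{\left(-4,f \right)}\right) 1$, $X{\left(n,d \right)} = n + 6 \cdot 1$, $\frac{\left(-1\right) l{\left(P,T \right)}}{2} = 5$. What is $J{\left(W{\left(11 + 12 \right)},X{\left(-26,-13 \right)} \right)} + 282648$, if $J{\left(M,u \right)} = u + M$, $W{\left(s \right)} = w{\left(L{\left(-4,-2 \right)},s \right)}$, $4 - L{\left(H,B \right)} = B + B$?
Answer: $282626$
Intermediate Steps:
$l{\left(P,T \right)} = -10$ ($l{\left(P,T \right)} = \left(-2\right) 5 = -10$)
$L{\left(H,B \right)} = 4 - 2 B$ ($L{\left(H,B \right)} = 4 - \left(B + B\right) = 4 - 2 B$)
$X{\left(n,d \right)} = 6 + n$ ($X{\left(n,d \right)} = n + 6 = 6 + n$)
$w{\left(F,f \right)} = -10 + F$ ($w{\left(F,f \right)} = \left(F - 10\right) 1 = \left(-10 + F\right) 1 = -10 + F$)
$W{\left(s \right)} = -2$ ($W{\left(s \right)} = -10 + \left(4 - -4\right) = -10 + \left(4 + 4\right) = -10 + 8 = -2$)
$J{\left(M,u \right)} = M + u$
$J{\left(W{\left(11 + 12 \right)},X{\left(-26,-13 \right)} \right)} + 282648 = \left(-2 + \left(6 - 26\right)\right) + 282648 = \left(-2 - 20\right) + 282648 = -22 + 282648 = 282626$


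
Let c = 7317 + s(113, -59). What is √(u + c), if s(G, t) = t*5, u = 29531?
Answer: √36553 ≈ 191.19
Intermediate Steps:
s(G, t) = 5*t
c = 7022 (c = 7317 + 5*(-59) = 7317 - 295 = 7022)
√(u + c) = √(29531 + 7022) = √36553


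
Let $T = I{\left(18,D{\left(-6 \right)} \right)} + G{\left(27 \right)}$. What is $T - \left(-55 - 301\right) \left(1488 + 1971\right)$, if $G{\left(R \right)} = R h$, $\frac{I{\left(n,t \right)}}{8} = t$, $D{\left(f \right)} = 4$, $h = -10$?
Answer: $1231166$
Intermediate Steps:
$I{\left(n,t \right)} = 8 t$
$G{\left(R \right)} = - 10 R$ ($G{\left(R \right)} = R \left(-10\right) = - 10 R$)
$T = -238$ ($T = 8 \cdot 4 - 270 = 32 - 270 = -238$)
$T - \left(-55 - 301\right) \left(1488 + 1971\right) = -238 - \left(-55 - 301\right) \left(1488 + 1971\right) = -238 - \left(-356\right) 3459 = -238 - -1231404 = -238 + 1231404 = 1231166$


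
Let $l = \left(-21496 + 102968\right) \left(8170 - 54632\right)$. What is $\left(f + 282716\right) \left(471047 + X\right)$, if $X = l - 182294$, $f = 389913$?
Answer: $-2545943349814619$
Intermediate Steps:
$l = -3785352064$ ($l = 81472 \left(-46462\right) = -3785352064$)
$X = -3785534358$ ($X = -3785352064 - 182294 = -3785534358$)
$\left(f + 282716\right) \left(471047 + X\right) = \left(389913 + 282716\right) \left(471047 - 3785534358\right) = 672629 \left(-3785063311\right) = -2545943349814619$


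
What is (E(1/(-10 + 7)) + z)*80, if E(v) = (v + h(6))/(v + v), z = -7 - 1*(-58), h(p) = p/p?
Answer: 4000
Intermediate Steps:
h(p) = 1
z = 51 (z = -7 + 58 = 51)
E(v) = (1 + v)/(2*v) (E(v) = (v + 1)/(v + v) = (1 + v)/((2*v)) = (1 + v)*(1/(2*v)) = (1 + v)/(2*v))
(E(1/(-10 + 7)) + z)*80 = ((1 + 1/(-10 + 7))/(2*(1/(-10 + 7))) + 51)*80 = ((1 + 1/(-3))/(2*(1/(-3))) + 51)*80 = ((1 - 1/3)/(2*(-1/3)) + 51)*80 = ((1/2)*(-3)*(2/3) + 51)*80 = (-1 + 51)*80 = 50*80 = 4000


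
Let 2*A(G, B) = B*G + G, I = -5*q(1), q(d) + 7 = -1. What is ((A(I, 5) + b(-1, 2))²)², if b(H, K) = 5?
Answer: 244140625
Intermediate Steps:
q(d) = -8 (q(d) = -7 - 1 = -8)
I = 40 (I = -5*(-8) = 40)
A(G, B) = G/2 + B*G/2 (A(G, B) = (B*G + G)/2 = (G + B*G)/2 = G/2 + B*G/2)
((A(I, 5) + b(-1, 2))²)² = (((½)*40*(1 + 5) + 5)²)² = (((½)*40*6 + 5)²)² = ((120 + 5)²)² = (125²)² = 15625² = 244140625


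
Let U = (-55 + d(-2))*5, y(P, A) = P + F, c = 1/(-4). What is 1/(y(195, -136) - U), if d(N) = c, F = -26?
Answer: 4/1781 ≈ 0.0022459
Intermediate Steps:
c = -¼ (c = 1*(-¼) = -¼ ≈ -0.25000)
d(N) = -¼
y(P, A) = -26 + P (y(P, A) = P - 26 = -26 + P)
U = -1105/4 (U = (-55 - ¼)*5 = -221/4*5 = -1105/4 ≈ -276.25)
1/(y(195, -136) - U) = 1/((-26 + 195) - 1*(-1105/4)) = 1/(169 + 1105/4) = 1/(1781/4) = 4/1781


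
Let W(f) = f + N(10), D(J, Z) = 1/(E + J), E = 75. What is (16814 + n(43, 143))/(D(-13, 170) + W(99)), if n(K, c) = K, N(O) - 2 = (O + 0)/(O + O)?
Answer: 174189/1049 ≈ 166.05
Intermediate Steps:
N(O) = 5/2 (N(O) = 2 + (O + 0)/(O + O) = 2 + O/((2*O)) = 2 + O*(1/(2*O)) = 2 + 1/2 = 5/2)
D(J, Z) = 1/(75 + J)
W(f) = 5/2 + f (W(f) = f + 5/2 = 5/2 + f)
(16814 + n(43, 143))/(D(-13, 170) + W(99)) = (16814 + 43)/(1/(75 - 13) + (5/2 + 99)) = 16857/(1/62 + 203/2) = 16857/(3147/31) = 16857*(31/3147) = 174189/1049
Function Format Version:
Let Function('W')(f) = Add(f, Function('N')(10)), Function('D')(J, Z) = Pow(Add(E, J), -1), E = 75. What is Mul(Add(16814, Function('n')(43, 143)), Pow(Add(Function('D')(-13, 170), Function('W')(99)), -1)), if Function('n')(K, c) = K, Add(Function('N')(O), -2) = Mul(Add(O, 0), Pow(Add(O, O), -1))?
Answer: Rational(174189, 1049) ≈ 166.05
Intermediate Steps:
Function('N')(O) = Rational(5, 2) (Function('N')(O) = Add(2, Mul(Add(O, 0), Pow(Add(O, O), -1))) = Add(2, Mul(O, Pow(Mul(2, O), -1))) = Add(2, Mul(O, Mul(Rational(1, 2), Pow(O, -1)))) = Add(2, Rational(1, 2)) = Rational(5, 2))
Function('D')(J, Z) = Pow(Add(75, J), -1)
Function('W')(f) = Add(Rational(5, 2), f) (Function('W')(f) = Add(f, Rational(5, 2)) = Add(Rational(5, 2), f))
Mul(Add(16814, Function('n')(43, 143)), Pow(Add(Function('D')(-13, 170), Function('W')(99)), -1)) = Mul(Add(16814, 43), Pow(Add(Pow(Add(75, -13), -1), Add(Rational(5, 2), 99)), -1)) = Mul(16857, Pow(Add(Pow(62, -1), Rational(203, 2)), -1)) = Mul(16857, Pow(Add(Rational(1, 62), Rational(203, 2)), -1)) = Mul(16857, Pow(Rational(3147, 31), -1)) = Mul(16857, Rational(31, 3147)) = Rational(174189, 1049)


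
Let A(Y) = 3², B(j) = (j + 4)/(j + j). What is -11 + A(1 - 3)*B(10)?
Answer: -47/10 ≈ -4.7000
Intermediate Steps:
B(j) = (4 + j)/(2*j) (B(j) = (4 + j)/((2*j)) = (4 + j)*(1/(2*j)) = (4 + j)/(2*j))
A(Y) = 9
-11 + A(1 - 3)*B(10) = -11 + 9*((½)*(4 + 10)/10) = -11 + 9*((½)*(⅒)*14) = -11 + 9*(7/10) = -11 + 63/10 = -47/10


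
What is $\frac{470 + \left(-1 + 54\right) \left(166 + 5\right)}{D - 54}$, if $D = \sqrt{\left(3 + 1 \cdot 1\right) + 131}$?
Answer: $- \frac{19066}{103} - \frac{9533 \sqrt{15}}{927} \approx -224.94$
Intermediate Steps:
$D = 3 \sqrt{15}$ ($D = \sqrt{\left(3 + 1\right) + 131} = \sqrt{4 + 131} = \sqrt{135} = 3 \sqrt{15} \approx 11.619$)
$\frac{470 + \left(-1 + 54\right) \left(166 + 5\right)}{D - 54} = \frac{470 + \left(-1 + 54\right) \left(166 + 5\right)}{3 \sqrt{15} - 54} = \frac{470 + 53 \cdot 171}{-54 + 3 \sqrt{15}} = \frac{470 + 9063}{-54 + 3 \sqrt{15}} = \frac{9533}{-54 + 3 \sqrt{15}}$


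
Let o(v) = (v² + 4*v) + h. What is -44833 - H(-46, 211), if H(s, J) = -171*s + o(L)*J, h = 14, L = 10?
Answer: -85193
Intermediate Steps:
o(v) = 14 + v² + 4*v (o(v) = (v² + 4*v) + 14 = 14 + v² + 4*v)
H(s, J) = -171*s + 154*J (H(s, J) = -171*s + (14 + 10² + 4*10)*J = -171*s + (14 + 100 + 40)*J = -171*s + 154*J)
-44833 - H(-46, 211) = -44833 - (-171*(-46) + 154*211) = -44833 - (7866 + 32494) = -44833 - 1*40360 = -44833 - 40360 = -85193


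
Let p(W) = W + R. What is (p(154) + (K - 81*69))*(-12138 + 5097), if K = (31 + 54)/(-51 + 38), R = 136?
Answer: 485631852/13 ≈ 3.7356e+7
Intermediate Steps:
p(W) = 136 + W (p(W) = W + 136 = 136 + W)
K = -85/13 (K = 85/(-13) = 85*(-1/13) = -85/13 ≈ -6.5385)
(p(154) + (K - 81*69))*(-12138 + 5097) = ((136 + 154) + (-85/13 - 81*69))*(-12138 + 5097) = (290 + (-85/13 - 5589))*(-7041) = (290 - 72742/13)*(-7041) = -68972/13*(-7041) = 485631852/13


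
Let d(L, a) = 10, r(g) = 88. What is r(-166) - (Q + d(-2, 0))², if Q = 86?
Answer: -9128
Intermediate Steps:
r(-166) - (Q + d(-2, 0))² = 88 - (86 + 10)² = 88 - 1*96² = 88 - 1*9216 = 88 - 9216 = -9128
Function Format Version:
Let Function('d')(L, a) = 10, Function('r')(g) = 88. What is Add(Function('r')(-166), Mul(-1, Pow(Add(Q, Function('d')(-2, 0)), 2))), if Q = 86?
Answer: -9128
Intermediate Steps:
Add(Function('r')(-166), Mul(-1, Pow(Add(Q, Function('d')(-2, 0)), 2))) = Add(88, Mul(-1, Pow(Add(86, 10), 2))) = Add(88, Mul(-1, Pow(96, 2))) = Add(88, Mul(-1, 9216)) = Add(88, -9216) = -9128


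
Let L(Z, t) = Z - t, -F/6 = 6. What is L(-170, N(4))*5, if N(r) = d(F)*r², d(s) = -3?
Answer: -610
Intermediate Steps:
F = -36 (F = -6*6 = -36)
N(r) = -3*r²
L(-170, N(4))*5 = (-170 - (-3)*4²)*5 = (-170 - (-3)*16)*5 = (-170 - 1*(-48))*5 = (-170 + 48)*5 = -122*5 = -610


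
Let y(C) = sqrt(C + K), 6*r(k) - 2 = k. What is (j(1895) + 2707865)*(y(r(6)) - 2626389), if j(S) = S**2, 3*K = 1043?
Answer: -16543335408210 + 6298890*sqrt(349) ≈ -1.6543e+13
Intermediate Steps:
K = 1043/3 (K = (1/3)*1043 = 1043/3 ≈ 347.67)
r(k) = 1/3 + k/6
y(C) = sqrt(1043/3 + C) (y(C) = sqrt(C + 1043/3) = sqrt(1043/3 + C))
(j(1895) + 2707865)*(y(r(6)) - 2626389) = (1895**2 + 2707865)*(sqrt(3129 + 9*(1/3 + (1/6)*6))/3 - 2626389) = (3591025 + 2707865)*(sqrt(3129 + 9*(1/3 + 1))/3 - 2626389) = 6298890*(sqrt(3129 + 9*(4/3))/3 - 2626389) = 6298890*(sqrt(3129 + 12)/3 - 2626389) = 6298890*(sqrt(3141)/3 - 2626389) = 6298890*((3*sqrt(349))/3 - 2626389) = 6298890*(sqrt(349) - 2626389) = 6298890*(-2626389 + sqrt(349)) = -16543335408210 + 6298890*sqrt(349)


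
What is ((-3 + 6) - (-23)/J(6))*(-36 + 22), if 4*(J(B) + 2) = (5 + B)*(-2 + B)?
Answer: -700/9 ≈ -77.778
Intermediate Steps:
J(B) = -2 + (-2 + B)*(5 + B)/4 (J(B) = -2 + ((5 + B)*(-2 + B))/4 = -2 + ((-2 + B)*(5 + B))/4 = -2 + (-2 + B)*(5 + B)/4)
((-3 + 6) - (-23)/J(6))*(-36 + 22) = ((-3 + 6) - (-23)/(-9/2 + (1/4)*6**2 + (3/4)*6))*(-36 + 22) = (3 - (-23)/(-9/2 + (1/4)*36 + 9/2))*(-14) = (3 - (-23)/(-9/2 + 9 + 9/2))*(-14) = (3 - (-23)/9)*(-14) = (3 - 1*(-23/9))*(-14) = (3 + 23/9)*(-14) = (50/9)*(-14) = -700/9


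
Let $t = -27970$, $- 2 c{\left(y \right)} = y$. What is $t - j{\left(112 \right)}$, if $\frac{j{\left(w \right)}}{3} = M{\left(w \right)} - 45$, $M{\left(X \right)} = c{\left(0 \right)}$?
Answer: $-27835$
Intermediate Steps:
$c{\left(y \right)} = - \frac{y}{2}$
$M{\left(X \right)} = 0$ ($M{\left(X \right)} = \left(- \frac{1}{2}\right) 0 = 0$)
$j{\left(w \right)} = -135$ ($j{\left(w \right)} = 3 \left(0 - 45\right) = 3 \left(-45\right) = -135$)
$t - j{\left(112 \right)} = -27970 - -135 = -27970 + 135 = -27835$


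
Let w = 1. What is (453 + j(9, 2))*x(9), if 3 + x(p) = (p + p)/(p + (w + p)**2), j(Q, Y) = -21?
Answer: -133488/109 ≈ -1224.7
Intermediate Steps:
x(p) = -3 + 2*p/(p + (1 + p)**2) (x(p) = -3 + (p + p)/(p + (1 + p)**2) = -3 + (2*p)/(p + (1 + p)**2) = -3 + 2*p/(p + (1 + p)**2))
(453 + j(9, 2))*x(9) = (453 - 21)*((-1*9 - 3*(1 + 9)**2)/(9 + (1 + 9)**2)) = 432*((-9 - 3*10**2)/(9 + 10**2)) = 432*((-9 - 3*100)/(9 + 100)) = 432*((-9 - 300)/109) = 432*((1/109)*(-309)) = 432*(-309/109) = -133488/109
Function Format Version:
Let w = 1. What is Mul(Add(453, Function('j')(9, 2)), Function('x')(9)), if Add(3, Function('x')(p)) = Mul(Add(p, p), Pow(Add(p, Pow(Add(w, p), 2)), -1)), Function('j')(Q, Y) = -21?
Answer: Rational(-133488, 109) ≈ -1224.7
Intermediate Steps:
Function('x')(p) = Add(-3, Mul(2, p, Pow(Add(p, Pow(Add(1, p), 2)), -1))) (Function('x')(p) = Add(-3, Mul(Add(p, p), Pow(Add(p, Pow(Add(1, p), 2)), -1))) = Add(-3, Mul(Mul(2, p), Pow(Add(p, Pow(Add(1, p), 2)), -1))) = Add(-3, Mul(2, p, Pow(Add(p, Pow(Add(1, p), 2)), -1))))
Mul(Add(453, Function('j')(9, 2)), Function('x')(9)) = Mul(Add(453, -21), Mul(Pow(Add(9, Pow(Add(1, 9), 2)), -1), Add(Mul(-1, 9), Mul(-3, Pow(Add(1, 9), 2))))) = Mul(432, Mul(Pow(Add(9, Pow(10, 2)), -1), Add(-9, Mul(-3, Pow(10, 2))))) = Mul(432, Mul(Pow(Add(9, 100), -1), Add(-9, Mul(-3, 100)))) = Mul(432, Mul(Pow(109, -1), Add(-9, -300))) = Mul(432, Mul(Rational(1, 109), -309)) = Mul(432, Rational(-309, 109)) = Rational(-133488, 109)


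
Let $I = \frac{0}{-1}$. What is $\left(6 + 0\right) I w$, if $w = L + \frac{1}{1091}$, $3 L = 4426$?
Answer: $0$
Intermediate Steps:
$L = \frac{4426}{3}$ ($L = \frac{1}{3} \cdot 4426 = \frac{4426}{3} \approx 1475.3$)
$I = 0$ ($I = 0 \left(-1\right) = 0$)
$w = \frac{4828769}{3273}$ ($w = \frac{4426}{3} + \frac{1}{1091} = \frac{4828769}{3273} \approx 1475.3$)
$\left(6 + 0\right) I w = \left(6 + 0\right) 0 \cdot \frac{4828769}{3273} = 6 \cdot 0 \cdot \frac{4828769}{3273} = 0 \cdot \frac{4828769}{3273} = 0$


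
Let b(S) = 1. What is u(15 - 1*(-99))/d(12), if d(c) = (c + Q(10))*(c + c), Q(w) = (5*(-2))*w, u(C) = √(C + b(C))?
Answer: -√115/2112 ≈ -0.0050776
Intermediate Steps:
u(C) = √(1 + C) (u(C) = √(C + 1) = √(1 + C))
Q(w) = -10*w
d(c) = 2*c*(-100 + c) (d(c) = (c - 10*10)*(c + c) = (c - 100)*(2*c) = (-100 + c)*(2*c) = 2*c*(-100 + c))
u(15 - 1*(-99))/d(12) = √(1 + (15 - 1*(-99)))/((2*12*(-100 + 12))) = √(1 + (15 + 99))/((2*12*(-88))) = √(1 + 114)/(-2112) = √115*(-1/2112) = -√115/2112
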